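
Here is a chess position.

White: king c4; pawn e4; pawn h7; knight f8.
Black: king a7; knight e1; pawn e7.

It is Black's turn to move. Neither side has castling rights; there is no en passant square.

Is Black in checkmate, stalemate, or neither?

neither

Black to move; black king on a7.
In check: no.
Legal moves for Black: Kb8, Ka8, Kb7, Kb6, Ka6, Nf3, Nd3, Ng2, Nc2, e6, e5.
Black has 11 legal moves and is not in check → neither.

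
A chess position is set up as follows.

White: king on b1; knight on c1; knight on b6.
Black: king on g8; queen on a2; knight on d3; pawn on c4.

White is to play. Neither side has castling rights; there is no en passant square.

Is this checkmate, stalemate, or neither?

White to move; white king on b1.
In check: yes, from the black queen on a2.
Legal moves for White: Kxa2, Nxa2.
White is in check but has 2 legal moves → neither.

neither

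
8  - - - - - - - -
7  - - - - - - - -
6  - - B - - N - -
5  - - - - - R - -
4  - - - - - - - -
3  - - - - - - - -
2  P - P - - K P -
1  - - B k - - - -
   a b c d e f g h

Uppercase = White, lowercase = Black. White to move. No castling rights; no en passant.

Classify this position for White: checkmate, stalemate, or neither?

neither

White to move; white king on f2.
In check: no.
Legal moves for White include: Ng8, Ne8, Nh7, Nd7, Nh5, Nd5, Ng4, Ne4, Be8, Ba8, Bd7, Bb7, Bd5, Bb5, Be4, Ba4, Bf3+, Rh5, ... (list truncated; more exist).
White has legal moves and is not in check → neither.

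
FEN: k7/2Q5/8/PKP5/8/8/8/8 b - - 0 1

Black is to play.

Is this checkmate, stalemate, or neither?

Black to move; black king on a8.
In check: no.
King squares — a7: attacked by Qc7; b7: attacked by Qc7; b8: attacked by Qc7.
Legal moves for Black: none.
Not in check and no legal moves → stalemate.

stalemate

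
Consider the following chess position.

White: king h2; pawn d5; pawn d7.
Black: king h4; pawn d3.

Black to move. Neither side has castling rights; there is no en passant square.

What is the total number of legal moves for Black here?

Black to move; king on h4.
In check: no.
Legal moves: Kh5, Kg5, Kg4, d2.
Count: 4.

4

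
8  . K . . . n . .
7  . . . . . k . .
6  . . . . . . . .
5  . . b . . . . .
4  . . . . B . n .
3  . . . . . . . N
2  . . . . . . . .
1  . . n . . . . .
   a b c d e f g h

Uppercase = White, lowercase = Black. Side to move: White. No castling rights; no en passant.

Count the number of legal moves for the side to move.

21

White to move; king on b8.
In check: no.
Legal moves: Kc8, Ka8, Kc7, Kb7, Ba8, Bh7, Bb7, Bg6+, Bc6, Bf5, Bd5+, Bf3, Bd3, Bg2, Bc2, Bh1, Bb1, Ng5+, Nf4, Nf2, Ng1.
Count: 21.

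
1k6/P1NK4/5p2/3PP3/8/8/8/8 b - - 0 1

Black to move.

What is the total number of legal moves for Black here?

2

Black to move; king on b8.
In check: yes, from the white pawn on a7.
Legal moves: Kb7, Kxa7.
Count: 2.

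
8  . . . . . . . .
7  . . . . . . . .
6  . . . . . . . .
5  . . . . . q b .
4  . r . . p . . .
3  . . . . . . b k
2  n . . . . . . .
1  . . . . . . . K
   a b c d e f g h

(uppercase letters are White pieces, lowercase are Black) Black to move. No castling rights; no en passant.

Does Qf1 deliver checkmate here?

yes

After Qf1: white king on h1; in check: yes, from the black queen on f1.
King squares — g1: attacked by Qf1; g2: attacked by Qf1; h2: attacked by Bg3.
White has no legal moves → checkmate.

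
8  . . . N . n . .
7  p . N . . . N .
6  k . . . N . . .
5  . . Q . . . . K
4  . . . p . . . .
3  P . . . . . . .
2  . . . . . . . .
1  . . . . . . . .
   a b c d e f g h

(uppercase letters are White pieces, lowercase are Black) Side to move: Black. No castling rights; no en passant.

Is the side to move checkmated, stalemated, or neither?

checkmate

Black to move; black king on a6.
In check: yes, from the white knight on c7.
King squares — a5: attacked by Qc5; b5: attacked by Qc5; b6: attacked by Qc5; a7: own pawn; b7: attacked by Nd8.
Legal moves for Black: none.
In check with no legal moves → checkmate.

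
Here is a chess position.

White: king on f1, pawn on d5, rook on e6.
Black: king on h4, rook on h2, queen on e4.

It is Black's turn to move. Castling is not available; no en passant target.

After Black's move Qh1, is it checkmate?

After Qh1: white king on f1; in check: yes, from the black queen on h1.
King squares — e1: attacked by Qh1; g1: attacked by Qh1; e2: attacked by Rh2; f2: attacked by Rh2; g2: attacked by Qh1.
White has no legal moves → checkmate.

yes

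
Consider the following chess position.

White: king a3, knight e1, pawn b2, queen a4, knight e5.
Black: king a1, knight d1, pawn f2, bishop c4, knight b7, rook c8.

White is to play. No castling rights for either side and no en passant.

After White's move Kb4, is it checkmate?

no

After Kb4: black king on a1; in check: yes, from the white queen on a4.
Black has 3 legal replies: Kxb2, Kb1, Ba2.
In check but a legal move exists → not checkmate.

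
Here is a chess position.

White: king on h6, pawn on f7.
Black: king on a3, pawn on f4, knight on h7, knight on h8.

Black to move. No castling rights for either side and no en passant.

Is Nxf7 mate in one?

After Nxf7: white king on h6; in check: yes, from the black knight on f7.
White has 4 legal replies: Kxh7, Kg7, Kg6, Kh5.
In check but a legal move exists → not checkmate.

no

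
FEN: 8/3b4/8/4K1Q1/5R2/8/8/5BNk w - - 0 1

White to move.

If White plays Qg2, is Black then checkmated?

After Qg2: black king on h1; in check: yes, from the white queen on g2.
King squares — g1: attacked by Qg2; g2: attacked by Bf1; h2: attacked by Qg2.
Black has no legal moves → checkmate.

yes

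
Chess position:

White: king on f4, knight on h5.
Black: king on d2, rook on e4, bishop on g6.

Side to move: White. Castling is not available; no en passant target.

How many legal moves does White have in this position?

3

White to move; king on f4.
In check: yes, from the black rook on e4.
Legal moves: Kg5, Kg3, Kf3.
Count: 3.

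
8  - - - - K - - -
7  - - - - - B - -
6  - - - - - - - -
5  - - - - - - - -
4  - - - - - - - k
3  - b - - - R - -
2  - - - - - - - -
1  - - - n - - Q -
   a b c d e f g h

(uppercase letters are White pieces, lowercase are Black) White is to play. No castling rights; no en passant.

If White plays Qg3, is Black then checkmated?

After Qg3: black king on h4; in check: yes, from the white queen on g3.
King squares — g3: attacked by Rf3; h3: attacked by Qg3; g4: attacked by Qg3; g5: attacked by Qg3; h5: attacked by Bf7.
Black has no legal moves → checkmate.

yes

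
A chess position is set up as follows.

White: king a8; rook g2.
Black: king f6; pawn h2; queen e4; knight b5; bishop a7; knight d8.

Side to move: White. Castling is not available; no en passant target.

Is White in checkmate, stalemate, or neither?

checkmate

White to move; white king on a8.
In check: yes, from the black queen on e4.
King squares — a7: attacked by Nb5; b7: attacked by Qe4; b8: attacked by Ba7.
Legal moves for White: none.
In check with no legal moves → checkmate.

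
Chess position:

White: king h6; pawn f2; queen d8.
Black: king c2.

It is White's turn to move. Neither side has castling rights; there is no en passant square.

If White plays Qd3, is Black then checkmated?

no

After Qd3: black king on c2; in check: yes, from the white queen on d3.
Black has 3 legal replies: Kxd3, Kb2, Kc1.
In check but a legal move exists → not checkmate.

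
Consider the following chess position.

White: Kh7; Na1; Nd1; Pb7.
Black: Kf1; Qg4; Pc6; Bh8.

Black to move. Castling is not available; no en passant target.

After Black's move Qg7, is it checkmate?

yes

After Qg7: white king on h7; in check: yes, from the black queen on g7.
King squares — g6: attacked by Qg7; h6: attacked by Qg7; g7: attacked by Bh8; g8: attacked by Qg7; h8: attacked by Qg7.
White has no legal moves → checkmate.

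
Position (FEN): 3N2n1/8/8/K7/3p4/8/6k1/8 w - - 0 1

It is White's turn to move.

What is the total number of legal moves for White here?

White to move; king on a5.
In check: no.
Legal moves: Nf7, Nb7, Ne6, Nc6, Kb6, Ka6, Kb5, Kb4, Ka4.
Count: 9.

9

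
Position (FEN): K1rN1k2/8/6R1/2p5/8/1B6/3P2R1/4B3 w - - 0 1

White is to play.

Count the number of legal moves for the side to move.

2

White to move; king on a8.
In check: yes, from the black rook on c8.
Legal moves: Kb7, Ka7.
Count: 2.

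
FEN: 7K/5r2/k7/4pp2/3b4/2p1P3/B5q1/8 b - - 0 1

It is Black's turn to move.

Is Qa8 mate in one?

yes

After Qa8: white king on h8; in check: yes, from the black queen on a8.
King squares — g7: attacked by Rf7; h7: attacked by Rf7; g8: attacked by Qa8.
White has no legal moves → checkmate.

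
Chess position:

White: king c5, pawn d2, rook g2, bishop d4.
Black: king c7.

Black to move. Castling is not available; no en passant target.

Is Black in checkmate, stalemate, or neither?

Black to move; black king on c7.
In check: no.
Legal moves for Black: Kd8, Kc8, Kb8, Kd7, Kb7.
Black has 5 legal moves and is not in check → neither.

neither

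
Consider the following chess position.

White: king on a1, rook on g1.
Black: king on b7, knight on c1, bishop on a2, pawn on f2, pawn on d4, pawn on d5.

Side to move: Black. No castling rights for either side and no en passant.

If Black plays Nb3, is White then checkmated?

After Nb3: white king on a1; in check: yes, from the black knight on b3.
White has 2 legal replies: Kb2, Kxa2.
In check but a legal move exists → not checkmate.

no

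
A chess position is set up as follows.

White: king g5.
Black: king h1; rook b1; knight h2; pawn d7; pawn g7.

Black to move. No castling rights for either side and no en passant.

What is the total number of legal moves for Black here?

Black to move; king on h1.
In check: no.
Legal moves: Ng4, Nf3+, Nf1, Kg2, Kg1, Rb8, Rb7, Rb6, Rb5+, Rb4, Rb3, Rb2, Rg1+, Rf1, Re1, Rd1, Rc1, Ra1, g6, d6, d5.
Count: 21.

21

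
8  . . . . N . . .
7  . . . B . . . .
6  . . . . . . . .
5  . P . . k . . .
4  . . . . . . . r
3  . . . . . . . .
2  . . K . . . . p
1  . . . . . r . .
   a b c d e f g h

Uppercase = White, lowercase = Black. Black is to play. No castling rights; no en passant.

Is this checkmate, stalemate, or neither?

Black to move; black king on e5.
In check: no.
Legal moves for Black include: Kd5, Kf4, Ke4, Kd4, Rh8, Rh7, Rh6, Rh5, Rg4, Rhf4, Re4, Rd4, Rc4+, Rb4, Ra4, Rh3, Rf8, Rf7, ... (list truncated; more exist).
Black has legal moves and is not in check → neither.

neither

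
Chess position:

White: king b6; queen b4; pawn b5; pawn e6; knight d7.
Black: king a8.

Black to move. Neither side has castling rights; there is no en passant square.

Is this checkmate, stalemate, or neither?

stalemate

Black to move; black king on a8.
In check: no.
King squares — a7: attacked by Kb6; b7: attacked by Kb6; b8: attacked by Nd7.
Legal moves for Black: none.
Not in check and no legal moves → stalemate.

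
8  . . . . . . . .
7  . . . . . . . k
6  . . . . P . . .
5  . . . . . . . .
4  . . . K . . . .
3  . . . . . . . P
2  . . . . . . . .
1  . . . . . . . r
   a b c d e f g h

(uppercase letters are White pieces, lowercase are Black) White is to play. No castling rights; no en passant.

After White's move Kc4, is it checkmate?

After Kc4: black king on h7; in check: no.
Black is not in check, so this cannot be checkmate.

no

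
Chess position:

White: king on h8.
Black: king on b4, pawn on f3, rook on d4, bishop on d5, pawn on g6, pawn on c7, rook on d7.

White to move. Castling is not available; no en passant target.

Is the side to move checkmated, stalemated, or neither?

stalemate

White to move; white king on h8.
In check: no.
King squares — g7: attacked by Rd7; h7: attacked by Rd7; g8: attacked by Bd5.
Legal moves for White: none.
Not in check and no legal moves → stalemate.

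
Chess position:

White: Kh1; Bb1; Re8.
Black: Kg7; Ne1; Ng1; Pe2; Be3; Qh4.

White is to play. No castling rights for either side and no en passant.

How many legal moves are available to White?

White to move; king on h1.
In check: yes, from the black queen on h4.
Legal moves: none.
Count: 0.

0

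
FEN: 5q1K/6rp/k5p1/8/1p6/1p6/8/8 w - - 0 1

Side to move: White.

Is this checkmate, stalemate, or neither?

checkmate

White to move; white king on h8.
In check: yes, from the black queen on f8.
King squares — g7: attacked by Qf8; h7: attacked by Rg7; g8: attacked by Rg7.
Legal moves for White: none.
In check with no legal moves → checkmate.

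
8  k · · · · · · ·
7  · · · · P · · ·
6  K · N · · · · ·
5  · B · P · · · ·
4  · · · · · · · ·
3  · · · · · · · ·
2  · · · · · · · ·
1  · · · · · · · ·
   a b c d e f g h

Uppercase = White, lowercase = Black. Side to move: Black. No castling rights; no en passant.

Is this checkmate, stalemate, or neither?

stalemate

Black to move; black king on a8.
In check: no.
King squares — a7: attacked by Ka6; b7: attacked by Ka6; b8: attacked by Nc6.
Legal moves for Black: none.
Not in check and no legal moves → stalemate.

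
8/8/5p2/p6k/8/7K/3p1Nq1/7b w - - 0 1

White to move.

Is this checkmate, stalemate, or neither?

checkmate

White to move; white king on h3.
In check: yes, from the black queen on g2.
King squares — g2: attacked by Bh1; h2: attacked by Qg2; g3: attacked by Qg2; g4: attacked by Qg2; h4: attacked by Kh5.
Legal moves for White: none.
In check with no legal moves → checkmate.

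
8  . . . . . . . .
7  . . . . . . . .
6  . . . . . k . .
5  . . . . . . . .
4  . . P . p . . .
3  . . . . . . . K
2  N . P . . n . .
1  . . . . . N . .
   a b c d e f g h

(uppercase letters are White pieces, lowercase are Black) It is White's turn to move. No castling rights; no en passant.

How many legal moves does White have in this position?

White to move; king on h3.
In check: yes, from the black knight on f2.
Legal moves: Kh4, Kg3, Kh2, Kg2.
Count: 4.

4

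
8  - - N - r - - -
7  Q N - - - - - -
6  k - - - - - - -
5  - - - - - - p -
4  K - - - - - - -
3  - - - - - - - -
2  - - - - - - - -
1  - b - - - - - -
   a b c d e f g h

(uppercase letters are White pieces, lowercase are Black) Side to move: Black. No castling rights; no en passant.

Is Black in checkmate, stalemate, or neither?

checkmate

Black to move; black king on a6.
In check: yes, from the white queen on a7.
King squares — a5: attacked by Ka4; b5: attacked by Ka4; b6: attacked by Qa7; a7: attacked by Nc8; b7: attacked by Qa7.
Legal moves for Black: none.
In check with no legal moves → checkmate.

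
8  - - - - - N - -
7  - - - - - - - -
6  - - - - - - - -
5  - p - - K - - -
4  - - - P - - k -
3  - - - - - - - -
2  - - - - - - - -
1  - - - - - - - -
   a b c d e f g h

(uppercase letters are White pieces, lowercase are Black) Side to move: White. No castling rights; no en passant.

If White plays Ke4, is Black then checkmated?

no

After Ke4: black king on g4; in check: no.
Black is not in check, so this cannot be checkmate.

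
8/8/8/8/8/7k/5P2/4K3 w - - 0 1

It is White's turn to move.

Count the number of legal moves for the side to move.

6

White to move; king on e1.
In check: no.
Legal moves: Ke2, Kd2, Kf1, Kd1, f3, f4.
Count: 6.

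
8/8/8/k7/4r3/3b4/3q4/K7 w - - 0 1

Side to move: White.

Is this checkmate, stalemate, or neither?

stalemate

White to move; white king on a1.
In check: no.
King squares — b1: attacked by Bd3; a2: attacked by Qd2; b2: attacked by Qd2.
Legal moves for White: none.
Not in check and no legal moves → stalemate.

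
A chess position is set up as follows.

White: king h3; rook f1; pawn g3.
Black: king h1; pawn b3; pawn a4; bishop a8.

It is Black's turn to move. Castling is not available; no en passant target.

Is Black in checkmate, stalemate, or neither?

Black to move; black king on h1.
In check: yes, from the white rook on f1.
King squares — g1: attacked by Rf1; g2: attacked by Kh3; h2: attacked by Kh3.
Legal moves for Black: none.
In check with no legal moves → checkmate.

checkmate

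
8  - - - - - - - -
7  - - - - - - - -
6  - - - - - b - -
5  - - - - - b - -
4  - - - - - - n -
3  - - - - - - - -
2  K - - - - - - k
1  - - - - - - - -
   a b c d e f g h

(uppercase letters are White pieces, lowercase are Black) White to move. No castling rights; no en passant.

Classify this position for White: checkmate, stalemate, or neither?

White to move; white king on a2.
In check: no.
Legal moves for White: Kb3, Ka3.
White has 2 legal moves and is not in check → neither.

neither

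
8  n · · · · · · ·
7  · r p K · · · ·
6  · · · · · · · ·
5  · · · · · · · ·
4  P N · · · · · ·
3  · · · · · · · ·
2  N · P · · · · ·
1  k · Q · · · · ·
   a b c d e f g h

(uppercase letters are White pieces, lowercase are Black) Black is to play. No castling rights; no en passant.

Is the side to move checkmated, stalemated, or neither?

checkmate

Black to move; black king on a1.
In check: yes, from the white queen on c1.
King squares — b1: attacked by Qc1; a2: attacked by Nb4; b2: attacked by Qc1.
Legal moves for Black: none.
In check with no legal moves → checkmate.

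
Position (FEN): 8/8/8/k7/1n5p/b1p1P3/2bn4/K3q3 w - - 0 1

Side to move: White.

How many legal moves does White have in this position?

0

White to move; king on a1.
In check: yes, from the black queen on e1.
Legal moves: none.
Count: 0.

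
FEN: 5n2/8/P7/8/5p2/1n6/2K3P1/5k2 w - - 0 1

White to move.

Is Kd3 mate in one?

After Kd3: black king on f1; in check: no.
Black is not in check, so this cannot be checkmate.

no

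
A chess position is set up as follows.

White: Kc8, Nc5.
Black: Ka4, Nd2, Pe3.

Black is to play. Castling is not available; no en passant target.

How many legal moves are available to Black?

4

Black to move; king on a4.
In check: yes, from the white knight on c5.
Legal moves: Kb5, Ka5, Kb4, Ka3.
Count: 4.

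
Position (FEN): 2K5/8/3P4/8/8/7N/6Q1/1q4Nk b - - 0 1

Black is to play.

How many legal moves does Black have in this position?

Black to move; king on h1.
In check: yes, from the white queen on g2.
Legal moves: Kxg2.
Count: 1.

1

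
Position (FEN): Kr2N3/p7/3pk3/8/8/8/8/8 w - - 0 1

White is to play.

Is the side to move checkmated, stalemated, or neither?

neither

White to move; white king on a8.
In check: yes, from the black rook on b8.
King squares — a7: available; b7: attacked by Rb8; b8: available.
Legal moves for White: Kxb8, Kxa7.
White is in check but has 2 legal moves → neither.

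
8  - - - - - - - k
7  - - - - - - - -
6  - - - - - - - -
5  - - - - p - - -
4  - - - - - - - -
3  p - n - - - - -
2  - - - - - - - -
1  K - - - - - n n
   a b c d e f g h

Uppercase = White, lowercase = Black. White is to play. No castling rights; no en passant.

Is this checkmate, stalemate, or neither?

White to move; white king on a1.
In check: no.
King squares — b1: attacked by Nc3; a2: attacked by Nc3; b2: attacked by Pa3.
Legal moves for White: none.
Not in check and no legal moves → stalemate.

stalemate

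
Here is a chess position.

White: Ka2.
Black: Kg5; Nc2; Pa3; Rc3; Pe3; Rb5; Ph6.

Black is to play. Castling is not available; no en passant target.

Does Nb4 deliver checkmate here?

no

After Nb4: white king on a2; in check: yes, from the black knight on b4.
White has 2 legal replies: Kb1, Ka1.
In check but a legal move exists → not checkmate.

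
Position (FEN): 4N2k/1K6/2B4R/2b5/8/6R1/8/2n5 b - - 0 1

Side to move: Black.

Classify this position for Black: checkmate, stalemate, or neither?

Black to move; black king on h8.
In check: yes, from the white rook on h6.
King squares — g7: attacked by Rg3; h7: attacked by Rh6; g8: attacked by Rg3.
Legal moves for Black: none.
In check with no legal moves → checkmate.

checkmate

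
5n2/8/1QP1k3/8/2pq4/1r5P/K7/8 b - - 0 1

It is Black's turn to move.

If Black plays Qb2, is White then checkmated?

After Qb2: white king on a2; in check: yes, from the black queen on b2.
King squares — a1: attacked by Qb2; b1: attacked by Qb2; b2: attacked by Rb3; a3: attacked by Qb2; b3: attacked by Qb2.
White has no legal moves → checkmate.

yes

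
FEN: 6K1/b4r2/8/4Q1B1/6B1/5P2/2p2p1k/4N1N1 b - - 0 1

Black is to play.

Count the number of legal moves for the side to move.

Black to move; king on h2.
In check: yes, from the white queen on e5.
Legal moves: Kh1, Kxg1, Rf4.
Count: 3.

3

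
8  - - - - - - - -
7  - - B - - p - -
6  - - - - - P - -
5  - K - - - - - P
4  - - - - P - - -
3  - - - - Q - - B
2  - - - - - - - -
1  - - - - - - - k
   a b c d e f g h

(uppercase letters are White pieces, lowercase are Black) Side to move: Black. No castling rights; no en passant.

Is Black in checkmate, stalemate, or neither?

stalemate

Black to move; black king on h1.
In check: no.
King squares — g1: attacked by Qe3; g2: attacked by Bh3; h2: attacked by Bc7.
Legal moves for Black: none.
Not in check and no legal moves → stalemate.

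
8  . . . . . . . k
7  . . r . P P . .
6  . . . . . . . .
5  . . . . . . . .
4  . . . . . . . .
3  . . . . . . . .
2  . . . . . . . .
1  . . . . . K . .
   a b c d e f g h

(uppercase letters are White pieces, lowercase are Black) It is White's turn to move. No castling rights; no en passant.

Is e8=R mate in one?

no

After e8=R: black king on h8; in check: yes, from the white rook on e8.
Black has 2 legal replies: Kh7, Kg7.
In check but a legal move exists → not checkmate.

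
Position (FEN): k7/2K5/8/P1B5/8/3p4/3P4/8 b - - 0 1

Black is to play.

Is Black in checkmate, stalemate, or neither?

Black to move; black king on a8.
In check: no.
King squares — a7: attacked by Bc5; b7: attacked by Kc7; b8: attacked by Kc7.
Legal moves for Black: none.
Not in check and no legal moves → stalemate.

stalemate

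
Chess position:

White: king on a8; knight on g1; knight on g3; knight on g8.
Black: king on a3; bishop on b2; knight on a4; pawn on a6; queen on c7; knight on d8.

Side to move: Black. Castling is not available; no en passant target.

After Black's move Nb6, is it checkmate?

yes

After Nb6: white king on a8; in check: yes, from the black knight on b6.
King squares — a7: attacked by Qc7; b7: attacked by Qc7; b8: attacked by Qc7.
White has no legal moves → checkmate.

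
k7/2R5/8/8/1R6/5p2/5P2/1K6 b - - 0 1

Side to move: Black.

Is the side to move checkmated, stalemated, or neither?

Black to move; black king on a8.
In check: no.
King squares — a7: attacked by Rc7; b7: attacked by Rb4; b8: attacked by Rb4.
Legal moves for Black: none.
Not in check and no legal moves → stalemate.

stalemate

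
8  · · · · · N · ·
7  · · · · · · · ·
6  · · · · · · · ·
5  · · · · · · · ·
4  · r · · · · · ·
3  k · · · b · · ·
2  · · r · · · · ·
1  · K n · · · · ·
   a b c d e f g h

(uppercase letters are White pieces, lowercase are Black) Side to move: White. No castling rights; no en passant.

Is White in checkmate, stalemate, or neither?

White to move; white king on b1.
In check: yes, from the black rook on b4.
Legal moves for White: Kxc2, Ka1.
White is in check but has 2 legal moves → neither.

neither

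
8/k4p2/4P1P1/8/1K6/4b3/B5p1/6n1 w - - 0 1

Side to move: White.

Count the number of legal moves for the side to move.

15

White to move; king on b4.
In check: no.
Legal moves: Kb5, Ka5, Kc4, Ka4, Kc3, Kb3, Ka3, Bd5, Bc4, Bb3, Bb1, gxf7, exf7, g7, e7.
Count: 15.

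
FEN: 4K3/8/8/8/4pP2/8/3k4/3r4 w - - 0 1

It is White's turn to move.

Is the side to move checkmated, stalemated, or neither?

neither

White to move; white king on e8.
In check: no.
Legal moves for White: Kf8, Kd8, Kf7, Ke7, Kd7, f5.
White has 6 legal moves and is not in check → neither.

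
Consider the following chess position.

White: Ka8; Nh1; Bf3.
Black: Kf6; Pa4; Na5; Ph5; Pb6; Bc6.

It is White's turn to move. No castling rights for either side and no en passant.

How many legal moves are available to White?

White to move; king on a8.
In check: yes, from the black bishop on c6.
Legal moves: Kb8, Ka7, Bxc6.
Count: 3.

3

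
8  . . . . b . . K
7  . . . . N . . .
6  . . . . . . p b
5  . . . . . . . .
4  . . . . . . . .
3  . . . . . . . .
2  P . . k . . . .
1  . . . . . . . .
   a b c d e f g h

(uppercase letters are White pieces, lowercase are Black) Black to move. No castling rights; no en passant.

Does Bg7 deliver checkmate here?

no

After Bg7: white king on h8; in check: yes, from the black bishop on g7.
White has 3 legal replies: Kg8, Kh7, Kxg7.
In check but a legal move exists → not checkmate.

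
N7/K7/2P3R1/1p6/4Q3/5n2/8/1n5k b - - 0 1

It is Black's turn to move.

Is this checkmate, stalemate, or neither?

neither

Black to move; black king on h1.
In check: no.
Legal moves for Black: Kh2, Nc3, Na3, Nd2, b4.
Black has 5 legal moves and is not in check → neither.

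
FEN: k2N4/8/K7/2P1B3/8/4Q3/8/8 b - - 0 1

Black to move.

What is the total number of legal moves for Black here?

0

Black to move; king on a8.
In check: no.
Legal moves: none.
Count: 0.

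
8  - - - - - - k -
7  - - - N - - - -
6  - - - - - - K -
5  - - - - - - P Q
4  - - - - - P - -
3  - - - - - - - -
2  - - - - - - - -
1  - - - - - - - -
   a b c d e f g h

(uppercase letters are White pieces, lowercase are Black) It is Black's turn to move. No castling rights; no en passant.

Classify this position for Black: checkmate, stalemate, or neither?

stalemate

Black to move; black king on g8.
In check: no.
King squares — f7: attacked by Kg6; g7: attacked by Kg6; h7: attacked by Qh5; f8: attacked by Nd7; h8: attacked by Qh5.
Legal moves for Black: none.
Not in check and no legal moves → stalemate.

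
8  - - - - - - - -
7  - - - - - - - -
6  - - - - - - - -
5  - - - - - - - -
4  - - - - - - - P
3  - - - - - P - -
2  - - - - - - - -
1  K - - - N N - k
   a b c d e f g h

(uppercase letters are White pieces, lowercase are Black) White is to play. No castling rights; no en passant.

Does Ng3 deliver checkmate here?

no

After Ng3: black king on h1; in check: yes, from the white knight on g3.
Black has 2 legal replies: Kh2, Kg1.
In check but a legal move exists → not checkmate.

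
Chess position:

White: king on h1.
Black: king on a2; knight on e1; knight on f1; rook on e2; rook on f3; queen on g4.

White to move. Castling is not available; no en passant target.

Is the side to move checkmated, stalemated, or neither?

stalemate

White to move; white king on h1.
In check: no.
King squares — g1: attacked by Qg4; g2: attacked by Ne1; h2: attacked by Nf1.
Legal moves for White: none.
Not in check and no legal moves → stalemate.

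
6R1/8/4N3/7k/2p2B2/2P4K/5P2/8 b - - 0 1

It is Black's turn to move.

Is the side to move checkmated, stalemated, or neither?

stalemate

Black to move; black king on h5.
In check: no.
King squares — g4: attacked by Kh3; h4: attacked by Kh3; g5: attacked by Bf4; g6: attacked by Rg8; h6: attacked by Bf4.
Legal moves for Black: none.
Not in check and no legal moves → stalemate.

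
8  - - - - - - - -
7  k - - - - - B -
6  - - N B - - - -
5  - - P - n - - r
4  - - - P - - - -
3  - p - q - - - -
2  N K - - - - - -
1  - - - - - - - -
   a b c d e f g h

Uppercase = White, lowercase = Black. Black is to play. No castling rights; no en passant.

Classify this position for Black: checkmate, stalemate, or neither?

Black to move; black king on a7.
In check: yes, from the white knight on c6.
King squares — a6: available; b6: attacked by Pc5; b7: available; a8: available; b8: attacked by Nc6.
Legal moves for Black: Ka8, Kb7, Ka6, Nxc6.
Black is in check but has 4 legal moves → neither.

neither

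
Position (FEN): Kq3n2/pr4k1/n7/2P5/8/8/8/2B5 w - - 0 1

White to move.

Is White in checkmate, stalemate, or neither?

White to move; white king on a8.
In check: yes, from the black queen on b8.
King squares — a7: attacked by Rb7; b7: attacked by Qb8; b8: attacked by Na6.
Legal moves for White: none.
In check with no legal moves → checkmate.

checkmate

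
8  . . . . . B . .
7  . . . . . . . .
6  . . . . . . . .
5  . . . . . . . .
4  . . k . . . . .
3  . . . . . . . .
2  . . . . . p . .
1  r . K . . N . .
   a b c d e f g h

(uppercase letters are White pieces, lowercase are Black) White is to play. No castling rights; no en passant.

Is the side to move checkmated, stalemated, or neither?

neither

White to move; white king on c1.
In check: yes, from the black rook on a1.
King squares — b1: attacked by Ra1; d1: attacked by Ra1; b2: available; c2: available; d2: available.
Legal moves for White: Kd2, Kc2, Kb2.
White is in check but has 3 legal moves → neither.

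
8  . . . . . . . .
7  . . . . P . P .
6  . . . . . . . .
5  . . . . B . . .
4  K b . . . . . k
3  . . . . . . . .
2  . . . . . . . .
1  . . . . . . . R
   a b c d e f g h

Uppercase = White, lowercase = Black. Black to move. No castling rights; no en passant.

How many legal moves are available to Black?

2

Black to move; king on h4.
In check: yes, from the white rook on h1.
Legal moves: Kg5, Kg4.
Count: 2.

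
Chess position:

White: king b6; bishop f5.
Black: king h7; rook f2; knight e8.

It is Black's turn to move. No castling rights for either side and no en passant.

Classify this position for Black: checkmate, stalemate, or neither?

Black to move; black king on h7.
In check: yes, from the white bishop on f5.
King squares — g6: attacked by Bf5; h6: available; g7: available; g8: available; h8: available.
Legal moves for Black: Kh8, Kg8, Kg7, Kh6, Rxf5.
Black is in check but has 5 legal moves → neither.

neither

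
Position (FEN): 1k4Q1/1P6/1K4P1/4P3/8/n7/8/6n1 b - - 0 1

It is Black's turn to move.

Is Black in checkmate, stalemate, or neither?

checkmate

Black to move; black king on b8.
In check: yes, from the white queen on g8.
King squares — a7: attacked by Kb6; b7: attacked by Kb6; c7: attacked by Kb6; a8: attacked by Pb7; c8: attacked by Pb7.
Legal moves for Black: none.
In check with no legal moves → checkmate.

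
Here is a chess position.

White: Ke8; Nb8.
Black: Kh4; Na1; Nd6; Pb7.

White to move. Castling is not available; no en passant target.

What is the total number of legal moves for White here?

4

White to move; king on e8.
In check: yes, from the black knight on d6.
Legal moves: Kf8, Kd8, Ke7, Kd7.
Count: 4.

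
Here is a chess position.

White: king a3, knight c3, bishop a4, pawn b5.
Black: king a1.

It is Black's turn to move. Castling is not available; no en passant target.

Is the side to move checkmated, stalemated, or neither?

Black to move; black king on a1.
In check: no.
King squares — b1: attacked by Nc3; a2: attacked by Ka3; b2: attacked by Ka3.
Legal moves for Black: none.
Not in check and no legal moves → stalemate.

stalemate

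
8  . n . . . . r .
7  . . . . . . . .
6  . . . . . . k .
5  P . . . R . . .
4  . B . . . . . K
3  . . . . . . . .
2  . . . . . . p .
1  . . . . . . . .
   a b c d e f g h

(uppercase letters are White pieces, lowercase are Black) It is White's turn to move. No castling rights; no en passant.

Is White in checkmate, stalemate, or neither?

neither

White to move; white king on h4.
In check: no.
Legal moves for White include: Re8, Re7, Re6+, Rh5, Rg5+, Rf5, Rd5, Rc5, Rb5, Re4, Re3, Re2, Re1, Kg4, Kh3, Kg3, Bf8, Be7, ... (list truncated; more exist).
White has legal moves and is not in check → neither.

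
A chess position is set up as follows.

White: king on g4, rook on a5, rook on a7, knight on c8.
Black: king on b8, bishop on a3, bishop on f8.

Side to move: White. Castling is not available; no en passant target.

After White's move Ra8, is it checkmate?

After Ra8: black king on b8; in check: yes, from the white rook on a8.
Black has 2 legal replies: Kc7, Kb7.
In check but a legal move exists → not checkmate.

no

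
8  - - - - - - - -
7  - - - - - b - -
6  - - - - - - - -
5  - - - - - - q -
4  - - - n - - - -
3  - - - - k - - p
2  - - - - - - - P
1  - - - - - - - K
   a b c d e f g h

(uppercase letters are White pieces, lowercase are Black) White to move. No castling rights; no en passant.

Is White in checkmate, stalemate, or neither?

stalemate

White to move; white king on h1.
In check: no.
King squares — g1: attacked by Qg5; g2: attacked by Ph3; h2: own pawn.
Legal moves for White: none.
Not in check and no legal moves → stalemate.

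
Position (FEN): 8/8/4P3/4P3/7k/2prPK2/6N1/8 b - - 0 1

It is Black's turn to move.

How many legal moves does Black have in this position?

Black to move; king on h4.
In check: yes, from the white knight on g2.
Legal moves: Kh5, Kg5, Kh3.
Count: 3.

3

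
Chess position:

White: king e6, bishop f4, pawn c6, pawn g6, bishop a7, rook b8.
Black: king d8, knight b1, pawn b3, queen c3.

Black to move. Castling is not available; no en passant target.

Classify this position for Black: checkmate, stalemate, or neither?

Black to move; black king on d8.
In check: yes, from the white rook on b8.
King squares — c7: attacked by Bf4; d7: attacked by Pc6; e7: attacked by Ke6; c8: attacked by Rb8; e8: attacked by Rb8.
Legal moves for Black: none.
In check with no legal moves → checkmate.

checkmate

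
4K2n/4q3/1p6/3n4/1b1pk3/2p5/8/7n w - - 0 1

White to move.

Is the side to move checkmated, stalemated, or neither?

White to move; white king on e8.
In check: yes, from the black queen on e7.
King squares — d7: attacked by Qe7; e7: attacked by Bb4; f7: attacked by Qe7; d8: attacked by Qe7; f8: attacked by Qe7.
Legal moves for White: none.
In check with no legal moves → checkmate.

checkmate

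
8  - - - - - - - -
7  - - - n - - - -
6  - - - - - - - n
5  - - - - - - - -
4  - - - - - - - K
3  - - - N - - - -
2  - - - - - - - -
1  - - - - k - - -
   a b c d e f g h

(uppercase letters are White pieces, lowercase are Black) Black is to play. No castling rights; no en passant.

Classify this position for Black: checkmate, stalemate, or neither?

Black to move; black king on e1.
In check: yes, from the white knight on d3.
King squares — d1: available; f1: available; d2: available; e2: available; f2: attacked by Nd3.
Legal moves for Black: Ke2, Kd2, Kf1, Kd1.
Black is in check but has 4 legal moves → neither.

neither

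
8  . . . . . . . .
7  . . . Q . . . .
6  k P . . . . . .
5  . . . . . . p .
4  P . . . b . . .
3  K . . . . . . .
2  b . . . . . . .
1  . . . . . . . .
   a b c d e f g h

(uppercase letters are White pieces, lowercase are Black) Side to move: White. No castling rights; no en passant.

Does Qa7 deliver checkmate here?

After Qa7: black king on a6; in check: yes, from the white queen on a7.
King squares — a5: attacked by Qa7; b5: attacked by Pa4; b6: attacked by Qa7; a7: attacked by Pb6; b7: attacked by Qa7.
Black has no legal moves → checkmate.

yes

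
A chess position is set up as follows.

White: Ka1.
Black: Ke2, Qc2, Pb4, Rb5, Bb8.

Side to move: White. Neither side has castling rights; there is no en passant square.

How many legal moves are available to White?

0

White to move; king on a1.
In check: no.
Legal moves: none.
Count: 0.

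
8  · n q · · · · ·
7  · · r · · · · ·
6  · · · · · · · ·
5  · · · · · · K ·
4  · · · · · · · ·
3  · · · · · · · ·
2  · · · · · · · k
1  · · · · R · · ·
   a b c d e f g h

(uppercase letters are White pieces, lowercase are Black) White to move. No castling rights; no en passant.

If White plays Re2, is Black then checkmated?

no

After Re2: black king on h2; in check: yes, from the white rook on e2.
Black has 4 legal replies: Kh3, Kg3, Kh1, Kg1.
In check but a legal move exists → not checkmate.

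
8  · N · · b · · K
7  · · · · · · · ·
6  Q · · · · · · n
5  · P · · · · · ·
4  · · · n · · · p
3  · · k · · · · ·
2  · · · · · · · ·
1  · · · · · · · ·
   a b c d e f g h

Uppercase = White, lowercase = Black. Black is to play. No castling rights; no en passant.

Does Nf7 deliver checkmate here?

After Nf7: white king on h8; in check: yes, from the black knight on f7.
White has 3 legal replies: Kg8, Kh7, Kg7.
In check but a legal move exists → not checkmate.

no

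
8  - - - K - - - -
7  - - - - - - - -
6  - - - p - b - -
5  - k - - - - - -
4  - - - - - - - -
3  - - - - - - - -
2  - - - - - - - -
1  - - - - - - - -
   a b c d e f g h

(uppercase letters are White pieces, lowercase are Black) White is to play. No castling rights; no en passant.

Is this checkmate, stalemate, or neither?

White to move; white king on d8.
In check: yes, from the black bishop on f6.
Legal moves for White: Ke8, Kc8, Kd7, Kc7.
White is in check but has 4 legal moves → neither.

neither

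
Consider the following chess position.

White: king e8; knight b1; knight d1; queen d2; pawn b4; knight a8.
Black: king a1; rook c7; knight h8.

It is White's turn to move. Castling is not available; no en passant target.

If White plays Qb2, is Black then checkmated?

yes

After Qb2: black king on a1; in check: yes, from the white queen on b2.
King squares — b1: attacked by Qb2; a2: attacked by Qb2; b2: attacked by Nd1.
Black has no legal moves → checkmate.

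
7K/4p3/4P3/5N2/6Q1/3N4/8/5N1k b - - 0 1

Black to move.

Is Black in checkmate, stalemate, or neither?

Black to move; black king on h1.
In check: no.
King squares — g1: attacked by Qg4; g2: attacked by Qg4; h2: attacked by Nf1.
Legal moves for Black: none.
Not in check and no legal moves → stalemate.

stalemate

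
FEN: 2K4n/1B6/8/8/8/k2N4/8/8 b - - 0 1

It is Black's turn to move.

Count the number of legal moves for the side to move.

Black to move; king on a3.
In check: no.
Legal moves: Nf7, Ng6, Ka4, Kb3, Ka2.
Count: 5.

5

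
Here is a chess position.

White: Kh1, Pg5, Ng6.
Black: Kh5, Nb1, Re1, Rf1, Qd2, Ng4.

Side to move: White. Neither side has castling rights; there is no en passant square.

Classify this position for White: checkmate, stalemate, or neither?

White to move; white king on h1.
In check: yes, from the black rook on f1.
King squares — g1: attacked by Rf1; g2: attacked by Qd2; h2: attacked by Qd2.
Legal moves for White: none.
In check with no legal moves → checkmate.

checkmate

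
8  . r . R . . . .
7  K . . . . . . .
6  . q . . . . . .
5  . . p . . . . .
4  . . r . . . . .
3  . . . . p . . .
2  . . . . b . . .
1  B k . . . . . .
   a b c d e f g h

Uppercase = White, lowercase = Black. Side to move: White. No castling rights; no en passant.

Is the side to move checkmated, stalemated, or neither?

White to move; white king on a7.
In check: yes, from the black queen on b6.
King squares — a6: attacked by Qb6; b6: attacked by Rb8; b7: attacked by Qb6; a8: attacked by Rb8; b8: attacked by Qb6.
Legal moves for White: none.
In check with no legal moves → checkmate.

checkmate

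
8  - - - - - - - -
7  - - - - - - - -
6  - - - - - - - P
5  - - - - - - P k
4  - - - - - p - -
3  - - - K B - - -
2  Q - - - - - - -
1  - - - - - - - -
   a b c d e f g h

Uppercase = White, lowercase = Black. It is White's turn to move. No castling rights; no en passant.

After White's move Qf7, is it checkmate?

After Qf7: black king on h5; in check: yes, from the white queen on f7.
Black has 3 legal replies: Kxg5, Kh4, Kg4.
In check but a legal move exists → not checkmate.

no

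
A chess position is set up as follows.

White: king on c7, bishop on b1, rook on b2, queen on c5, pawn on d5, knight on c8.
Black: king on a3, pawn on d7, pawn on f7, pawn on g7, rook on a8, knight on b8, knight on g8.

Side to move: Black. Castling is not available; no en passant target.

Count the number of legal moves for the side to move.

2

Black to move; king on a3.
In check: yes, from the white queen on c5.
Legal moves: Ka4, Kxb2.
Count: 2.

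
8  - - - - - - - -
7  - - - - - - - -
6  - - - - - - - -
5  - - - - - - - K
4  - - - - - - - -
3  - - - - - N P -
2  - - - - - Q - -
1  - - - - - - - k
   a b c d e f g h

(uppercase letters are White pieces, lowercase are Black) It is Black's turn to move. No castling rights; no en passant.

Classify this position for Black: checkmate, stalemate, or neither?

stalemate

Black to move; black king on h1.
In check: no.
King squares — g1: attacked by Qf2; g2: attacked by Qf2; h2: attacked by Qf2.
Legal moves for Black: none.
Not in check and no legal moves → stalemate.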